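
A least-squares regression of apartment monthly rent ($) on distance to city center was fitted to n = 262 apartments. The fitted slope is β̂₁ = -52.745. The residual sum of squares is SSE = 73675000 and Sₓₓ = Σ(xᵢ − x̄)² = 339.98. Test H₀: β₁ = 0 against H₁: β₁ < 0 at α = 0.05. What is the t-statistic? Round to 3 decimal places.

MSE = SSE/(n − 2) = 73675000/260 = 283365.
SE(β̂₁) = √(MSE/Sₓₓ) = √(283365/339.98) = 28.87.
t = -52.745 / 28.87 = -1.827.
df = n − 2 = 260.
One-sided p ≈ 0.0344, which is < 0.05, so reject H₀.
There is evidence that the true slope on distance to city center is negative.

t = -1.827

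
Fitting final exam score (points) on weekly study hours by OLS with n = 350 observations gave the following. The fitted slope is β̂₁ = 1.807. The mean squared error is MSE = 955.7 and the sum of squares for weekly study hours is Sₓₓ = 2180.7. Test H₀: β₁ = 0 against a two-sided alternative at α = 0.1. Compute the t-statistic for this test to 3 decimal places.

SE(β̂₁) = √(MSE/Sₓₓ) = √(955.7/2180.7) = 0.662007.
t = 1.807 / 0.662007 = 2.730.
df = n − 2 = 348.
Two-sided p ≈ 0.0067, which is < 0.1, so reject H₀.
There is evidence that weekly study hours is associated with final exam score.

t = 2.730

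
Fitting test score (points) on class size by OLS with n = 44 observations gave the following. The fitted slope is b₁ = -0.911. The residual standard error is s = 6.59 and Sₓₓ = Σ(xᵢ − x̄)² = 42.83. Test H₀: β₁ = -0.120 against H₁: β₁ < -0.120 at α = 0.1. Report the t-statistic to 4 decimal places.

t = -0.7855

SE(b₁) = s/√Sₓₓ = 6.59/√42.83 = 1.00696.
t = (-0.911 − (-0.120)) / 1.00696 = -0.7855.
df = n − 2 = 42.
One-sided p ≈ 0.2183, which is ≥ 0.1, so fail to reject H₀.
The data do not give significant evidence that the true slope on class size is below -0.120 points per unit.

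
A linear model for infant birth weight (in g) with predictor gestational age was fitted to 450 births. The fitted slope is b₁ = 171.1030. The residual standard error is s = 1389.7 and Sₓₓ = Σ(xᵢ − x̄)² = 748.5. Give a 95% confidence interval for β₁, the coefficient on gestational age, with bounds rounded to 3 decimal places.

SE(b₁) = s/√Sₓₓ = 1389.7/√748.5 = 50.7955.
df = n − 2 = 448.
t* = t_{0.025, 448} = 1.965273.
Margin = t* × SE = 1.965273 × 50.7955 = 99.82702.
CI: 171.1030 ± 99.82702 → (71.276, 270.930).
With 95% confidence, each one-unit increase in gestational age is associated with a change of between 71.276 and 270.930 g in infant birth weight.

(71.276, 270.930)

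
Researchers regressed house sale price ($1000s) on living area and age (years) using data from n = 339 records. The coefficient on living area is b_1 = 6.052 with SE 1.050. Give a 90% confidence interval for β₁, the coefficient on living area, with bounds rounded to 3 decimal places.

(4.320, 7.784)

df = n − k − 1 = 339 − 2 − 1 = 336.
t* = t_{0.05, 336} = 1.649401.
Margin = t* × SE = 1.649401 × 1.050 = 1.73187.
CI: 6.052 ± 1.73187 → (4.320, 7.784).
With 90% confidence, each one-unit increase in living area is associated with a change of between 4.320 and 7.784 $1000s in house sale price, holding the other predictors fixed.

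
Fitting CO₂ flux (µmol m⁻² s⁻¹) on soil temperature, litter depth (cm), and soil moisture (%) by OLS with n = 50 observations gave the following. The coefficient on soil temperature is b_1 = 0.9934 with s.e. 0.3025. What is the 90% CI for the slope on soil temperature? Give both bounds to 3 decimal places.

(0.486, 1.501)

df = n − k − 1 = 50 − 3 − 1 = 46.
t* = t_{0.05, 46} = 1.67866.
Margin = t* × SE = 1.67866 × 0.3025 = 0.50779.
CI: 0.9934 ± 0.50779 → (0.486, 1.501).
With 90% confidence, each one-unit increase in soil temperature is associated with a change of between 0.486 and 1.501 µmol m⁻² s⁻¹ in CO₂ flux, holding the other predictors fixed.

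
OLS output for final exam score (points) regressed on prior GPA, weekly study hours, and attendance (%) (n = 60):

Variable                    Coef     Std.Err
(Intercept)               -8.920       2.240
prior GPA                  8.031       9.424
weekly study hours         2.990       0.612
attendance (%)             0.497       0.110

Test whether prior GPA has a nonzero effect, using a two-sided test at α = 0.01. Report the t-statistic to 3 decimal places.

Read off: b = 8.031, SE = 9.424 for prior GPA.
H₀: β₁ = 0 vs H₁: β₁ ≠ 0.
t = 8.031 / 9.424 = 0.852.
df = n − k − 1 = 60 − 3 − 1 = 56.
Two-sided p ≈ 0.3977, which is ≥ 0.01, so fail to reject H₀.
The data do not give significant evidence of an association between prior GPA and final exam score, after adjusting for the other predictors.

t = 0.852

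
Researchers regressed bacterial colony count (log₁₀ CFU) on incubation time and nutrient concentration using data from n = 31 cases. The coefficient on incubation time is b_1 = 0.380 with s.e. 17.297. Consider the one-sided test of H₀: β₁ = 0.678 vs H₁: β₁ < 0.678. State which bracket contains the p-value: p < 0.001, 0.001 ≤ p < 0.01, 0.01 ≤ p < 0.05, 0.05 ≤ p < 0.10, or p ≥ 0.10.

t = (0.380 − 0.678) / 17.297 = -0.017.
df = n − k − 1 = 31 − 2 − 1 = 28.
One-sided p = P(T_{28} < t) ≈ 0.4932.
So p ≥ 0.10.

p ≥ 0.10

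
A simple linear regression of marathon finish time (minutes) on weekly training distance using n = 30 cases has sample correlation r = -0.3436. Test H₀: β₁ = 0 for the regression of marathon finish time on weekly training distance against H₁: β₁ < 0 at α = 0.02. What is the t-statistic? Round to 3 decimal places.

t = -1.936

t = r·√(n − 2)/√(1 − r²) = -0.3436·√28/√0.881939 = -1.936.
df = n − 2 = 28.
One-sided p ≈ 0.0315, which is ≥ 0.02, so fail to reject H₀.
The data do not give significant evidence of a linear association between weekly training distance and marathon finish time.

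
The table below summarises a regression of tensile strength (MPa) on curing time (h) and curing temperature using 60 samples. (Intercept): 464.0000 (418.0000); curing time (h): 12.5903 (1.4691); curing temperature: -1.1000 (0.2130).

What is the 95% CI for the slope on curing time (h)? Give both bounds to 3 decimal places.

(9.648, 15.532)

Read off: b = 12.5903, SE = 1.4691 for curing time (h).
df = n − k − 1 = 60 − 2 − 1 = 57.
t* = t_{0.025, 57} = 2.002465.
Margin = t* × SE = 2.002465 × 1.4691 = 2.94182.
CI: 12.5903 ± 2.94182 → (9.648, 15.532).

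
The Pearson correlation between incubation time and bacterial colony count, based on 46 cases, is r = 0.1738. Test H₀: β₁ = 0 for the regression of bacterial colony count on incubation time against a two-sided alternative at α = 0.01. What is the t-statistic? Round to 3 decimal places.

t = r·√(n − 2)/√(1 − r²) = 0.1738·√44/√0.969794 = 1.171.
df = n − 2 = 44.
Two-sided p ≈ 0.2480, which is ≥ 0.01, so fail to reject H₀.
The data do not give significant evidence of a linear association between incubation time and bacterial colony count.

t = 1.171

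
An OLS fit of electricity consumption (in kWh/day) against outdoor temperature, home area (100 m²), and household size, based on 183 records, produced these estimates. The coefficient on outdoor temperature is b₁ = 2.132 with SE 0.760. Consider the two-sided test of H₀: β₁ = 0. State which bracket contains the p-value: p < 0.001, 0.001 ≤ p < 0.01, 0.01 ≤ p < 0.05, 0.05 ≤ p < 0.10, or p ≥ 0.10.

0.001 ≤ p < 0.01

t = 2.132 / 0.760 = 2.805.
df = n − k − 1 = 183 − 3 − 1 = 179.
Two-sided p = 2·P(T_{179} > |t|) ≈ 0.0056.
So 0.001 ≤ p < 0.01.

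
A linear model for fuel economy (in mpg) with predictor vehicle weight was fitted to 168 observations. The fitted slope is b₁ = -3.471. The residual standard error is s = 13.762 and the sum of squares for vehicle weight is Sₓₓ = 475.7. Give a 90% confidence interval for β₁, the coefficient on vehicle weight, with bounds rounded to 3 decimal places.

SE(b₁) = s/√Sₓₓ = 13.762/√475.7 = 0.630979.
df = n − 2 = 166.
t* = t_{0.05, 166} = 1.654085.
Margin = t* × SE = 1.654085 × 0.630979 = 1.04369.
CI: -3.471 ± 1.04369 → (-4.515, -2.427).
With 90% confidence, each one-unit increase in vehicle weight is associated with a change of between -4.515 and -2.427 mpg in fuel economy.

(-4.515, -2.427)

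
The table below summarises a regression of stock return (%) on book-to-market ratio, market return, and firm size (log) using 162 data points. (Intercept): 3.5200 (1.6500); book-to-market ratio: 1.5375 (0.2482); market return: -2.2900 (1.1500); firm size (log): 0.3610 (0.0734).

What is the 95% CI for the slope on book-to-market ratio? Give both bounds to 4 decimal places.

Read off: b = 1.5375, SE = 0.2482 for book-to-market ratio.
df = n − k − 1 = 162 − 3 − 1 = 158.
t* = t_{0.025, 158} = 1.975092.
Margin = t* × SE = 1.975092 × 0.2482 = 0.490218.
CI: 1.5375 ± 0.490218 → (1.0473, 2.0277).

(1.0473, 2.0277)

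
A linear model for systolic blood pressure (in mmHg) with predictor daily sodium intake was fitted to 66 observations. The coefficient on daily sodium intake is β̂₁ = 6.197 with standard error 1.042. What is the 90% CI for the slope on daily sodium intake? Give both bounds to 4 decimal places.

(4.4579, 7.9361)

df = n − 2 = 66 − 2 = 64.
t* = t_{0.05, 64} = 1.669013.
Margin = t* × SE = 1.669013 × 1.042 = 1.739112.
CI: 6.197 ± 1.739112 → (4.4579, 7.9361).
With 90% confidence, each one-unit increase in daily sodium intake is associated with a change of between 4.4579 and 7.9361 mmHg in systolic blood pressure.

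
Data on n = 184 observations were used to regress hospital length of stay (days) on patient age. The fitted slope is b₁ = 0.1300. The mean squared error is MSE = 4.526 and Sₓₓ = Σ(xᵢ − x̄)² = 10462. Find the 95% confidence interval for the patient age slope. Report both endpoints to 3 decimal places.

(0.089, 0.171)

SE(b₁) = √(MSE/Sₓₓ) = √(4.526/10462) = 0.0207994.
df = n − 2 = 182.
t* = t_{0.025, 182} = 1.973084.
Margin = t* × SE = 1.973084 × 0.0207994 = 0.04104.
CI: 0.1300 ± 0.04104 → (0.089, 0.171).
With 95% confidence, each one-unit increase in patient age is associated with a change of between 0.089 and 0.171 days in hospital length of stay.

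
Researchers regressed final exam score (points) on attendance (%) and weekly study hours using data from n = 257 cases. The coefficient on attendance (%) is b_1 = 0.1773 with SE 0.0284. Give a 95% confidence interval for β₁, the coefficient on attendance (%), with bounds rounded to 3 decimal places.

df = n − k − 1 = 257 − 2 − 1 = 254.
t* = t_{0.025, 254} = 1.969348.
Margin = t* × SE = 1.969348 × 0.0284 = 0.05593.
CI: 0.1773 ± 0.05593 → (0.121, 0.233).
With 95% confidence, each one-unit increase in attendance (%) is associated with a change of between 0.121 and 0.233 points in final exam score, holding the other predictors fixed.

(0.121, 0.233)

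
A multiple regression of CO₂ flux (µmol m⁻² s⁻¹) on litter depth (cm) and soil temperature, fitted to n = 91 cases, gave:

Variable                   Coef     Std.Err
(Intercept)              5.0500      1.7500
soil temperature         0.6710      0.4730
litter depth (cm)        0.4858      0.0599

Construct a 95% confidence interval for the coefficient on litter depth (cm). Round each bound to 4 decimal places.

Read off: b = 0.4858, SE = 0.0599 for litter depth (cm).
df = n − k − 1 = 91 − 2 − 1 = 88.
t* = t_{0.025, 88} = 1.98729.
Margin = t* × SE = 1.98729 × 0.0599 = 0.119039.
CI: 0.4858 ± 0.119039 → (0.3668, 0.6048).

(0.3668, 0.6048)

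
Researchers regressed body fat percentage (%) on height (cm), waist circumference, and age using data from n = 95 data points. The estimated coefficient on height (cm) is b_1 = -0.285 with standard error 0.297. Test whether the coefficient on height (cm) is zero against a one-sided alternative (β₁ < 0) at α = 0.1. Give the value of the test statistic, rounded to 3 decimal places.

t = -0.960

H₀: β₁ = 0 vs H₁: β₁ < 0.
t = (b_1 − β₁⁰)/SE = -0.285 / 0.297 = -0.960.
df = n − k − 1 = 95 − 3 − 1 = 91.
One-sided p ≈ 0.1699, which is ≥ 0.1, so fail to reject H₀.
The data do not give significant evidence that the true slope on height (cm) is negative, holding the other predictors fixed.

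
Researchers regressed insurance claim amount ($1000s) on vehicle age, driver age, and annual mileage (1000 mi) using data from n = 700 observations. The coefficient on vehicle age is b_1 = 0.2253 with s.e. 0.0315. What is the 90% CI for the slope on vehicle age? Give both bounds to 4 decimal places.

(0.1734, 0.2772)

df = n − k − 1 = 700 − 3 − 1 = 696.
t* = t_{0.05, 696} = 1.647046.
Margin = t* × SE = 1.647046 × 0.0315 = 0.051882.
CI: 0.2253 ± 0.051882 → (0.1734, 0.2772).
With 90% confidence, each one-unit increase in vehicle age is associated with a change of between 0.1734 and 0.2772 $1000s in insurance claim amount, holding the other predictors fixed.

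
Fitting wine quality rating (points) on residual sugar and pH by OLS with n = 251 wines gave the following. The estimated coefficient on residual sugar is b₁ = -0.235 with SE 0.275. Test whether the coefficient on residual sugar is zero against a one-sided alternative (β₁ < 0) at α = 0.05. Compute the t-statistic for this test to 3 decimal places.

t = -0.855

H₀: β₁ = 0 vs H₁: β₁ < 0.
t = (b₁ − β₁⁰)/SE = -0.235 / 0.275 = -0.855.
df = n − k − 1 = 251 − 2 − 1 = 248.
One-sided p ≈ 0.1968, which is ≥ 0.05, so fail to reject H₀.
The data do not give significant evidence that the true slope on residual sugar is negative, holding the other predictors fixed.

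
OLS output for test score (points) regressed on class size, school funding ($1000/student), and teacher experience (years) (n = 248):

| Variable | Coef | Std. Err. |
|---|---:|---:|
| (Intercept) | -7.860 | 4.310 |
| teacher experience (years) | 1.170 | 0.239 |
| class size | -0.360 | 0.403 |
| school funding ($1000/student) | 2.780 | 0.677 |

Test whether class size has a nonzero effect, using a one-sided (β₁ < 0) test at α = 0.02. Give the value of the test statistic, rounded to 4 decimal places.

t = -0.8933

Read off: b = -0.360, SE = 0.403 for class size.
H₀: β₁ = 0 vs H₁: β₁ < 0.
t = -0.360 / 0.403 = -0.8933.
df = n − k − 1 = 248 − 3 − 1 = 244.
One-sided p ≈ 0.1863, which is ≥ 0.02, so fail to reject H₀.
The data do not give significant evidence that the true slope on class size is negative, holding the other predictors fixed.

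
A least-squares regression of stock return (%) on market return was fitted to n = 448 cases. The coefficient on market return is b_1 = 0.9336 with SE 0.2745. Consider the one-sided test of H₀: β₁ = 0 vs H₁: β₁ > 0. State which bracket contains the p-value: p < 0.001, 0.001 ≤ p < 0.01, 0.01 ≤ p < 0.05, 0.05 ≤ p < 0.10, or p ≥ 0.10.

t = 0.9336 / 0.2745 = 3.401.
df = n − 2 = 448 − 2 = 446.
One-sided p = P(T_{446} > t) ≈ 0.0004.
So p < 0.001.

p < 0.001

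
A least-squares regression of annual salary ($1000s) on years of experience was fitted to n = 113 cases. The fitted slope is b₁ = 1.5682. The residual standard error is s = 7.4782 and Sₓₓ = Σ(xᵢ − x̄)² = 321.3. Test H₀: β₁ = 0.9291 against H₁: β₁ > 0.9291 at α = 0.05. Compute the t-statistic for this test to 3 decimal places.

t = 1.532

SE(b₁) = s/√Sₓₓ = 7.4782/√321.3 = 0.417198.
t = (1.5682 − 0.9291) / 0.417198 = 1.532.
df = n − 2 = 111.
One-sided p ≈ 0.0642, which is ≥ 0.05, so fail to reject H₀.
The data do not give significant evidence that the true slope on years of experience exceeds 0.9291 $1000s per unit.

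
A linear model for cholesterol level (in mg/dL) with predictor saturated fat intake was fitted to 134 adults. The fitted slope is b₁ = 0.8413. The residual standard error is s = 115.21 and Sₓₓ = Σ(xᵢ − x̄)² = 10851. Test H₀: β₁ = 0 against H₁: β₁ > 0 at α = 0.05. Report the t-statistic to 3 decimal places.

t = 0.761

SE(b₁) = s/√Sₓₓ = 115.21/√10851 = 1.106.
t = 0.8413 / 1.106 = 0.761.
df = n − 2 = 132.
One-sided p ≈ 0.2241, which is ≥ 0.05, so fail to reject H₀.
The data do not give significant evidence that the true slope on saturated fat intake is positive.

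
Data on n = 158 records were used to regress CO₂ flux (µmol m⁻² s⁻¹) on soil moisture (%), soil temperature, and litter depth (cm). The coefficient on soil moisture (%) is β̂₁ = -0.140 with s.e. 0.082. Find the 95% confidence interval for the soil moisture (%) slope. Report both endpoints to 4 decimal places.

df = n − k − 1 = 158 − 3 − 1 = 154.
t* = t_{0.025, 154} = 1.975488.
Margin = t* × SE = 1.975488 × 0.082 = 0.161990.
CI: -0.140 ± 0.161990 → (-0.3020, 0.0220).
With 95% confidence, each one-unit increase in soil moisture (%) is associated with a change of between -0.3020 and 0.0220 µmol m⁻² s⁻¹ in CO₂ flux, holding the other predictors fixed.

(-0.3020, 0.0220)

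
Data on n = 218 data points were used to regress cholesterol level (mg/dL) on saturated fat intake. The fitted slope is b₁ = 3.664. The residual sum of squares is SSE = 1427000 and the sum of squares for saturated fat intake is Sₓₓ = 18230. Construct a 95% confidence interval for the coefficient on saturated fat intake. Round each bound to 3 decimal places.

(2.477, 4.851)

MSE = SSE/(n − 2) = 1427000/216 = 6606.48.
SE(b₁) = √(MSE/Sₓₓ) = √(6606.48/18230) = 0.601993.
df = n − 2 = 216.
t* = t_{0.025, 216} = 1.971007.
Margin = t* × SE = 1.971007 × 0.601993 = 1.18653.
CI: 3.664 ± 1.18653 → (2.477, 4.851).
With 95% confidence, each one-unit increase in saturated fat intake is associated with a change of between 2.477 and 4.851 mg/dL in cholesterol level.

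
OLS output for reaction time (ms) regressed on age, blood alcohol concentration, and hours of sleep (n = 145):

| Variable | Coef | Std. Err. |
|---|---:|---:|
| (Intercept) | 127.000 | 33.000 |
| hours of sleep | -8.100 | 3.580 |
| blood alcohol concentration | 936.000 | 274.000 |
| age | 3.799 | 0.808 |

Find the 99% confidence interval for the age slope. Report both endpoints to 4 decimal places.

(1.6892, 5.9088)

Read off: b = 3.799, SE = 0.808 for age.
df = n − k − 1 = 145 − 3 − 1 = 141.
t* = t_{0.005, 141} = 2.611147.
Margin = t* × SE = 2.611147 × 0.808 = 2.109807.
CI: 3.799 ± 2.109807 → (1.6892, 5.9088).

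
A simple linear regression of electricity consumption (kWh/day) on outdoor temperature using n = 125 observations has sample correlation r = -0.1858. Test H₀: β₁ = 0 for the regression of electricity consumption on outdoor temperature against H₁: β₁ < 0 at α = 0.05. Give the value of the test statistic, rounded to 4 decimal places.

t = -2.0971

t = r·√(n − 2)/√(1 − r²) = -0.1858·√123/√0.965478 = -2.0971.
df = n − 2 = 123.
One-sided p ≈ 0.0190, which is < 0.05, so reject H₀.
There is evidence of a linear association between outdoor temperature and electricity consumption.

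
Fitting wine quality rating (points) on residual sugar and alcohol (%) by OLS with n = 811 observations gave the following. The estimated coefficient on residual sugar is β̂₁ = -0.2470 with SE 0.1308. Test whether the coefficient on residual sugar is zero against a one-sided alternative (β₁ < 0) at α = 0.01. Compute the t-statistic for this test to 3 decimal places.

H₀: β₁ = 0 vs H₁: β₁ < 0.
t = (β̂₁ − β₁⁰)/SE = -0.2470 / 0.1308 = -1.888.
df = n − k − 1 = 811 − 2 − 1 = 808.
One-sided p ≈ 0.0297, which is ≥ 0.01, so fail to reject H₀.
The data do not give significant evidence that the true slope on residual sugar is negative, holding the other predictors fixed.

t = -1.888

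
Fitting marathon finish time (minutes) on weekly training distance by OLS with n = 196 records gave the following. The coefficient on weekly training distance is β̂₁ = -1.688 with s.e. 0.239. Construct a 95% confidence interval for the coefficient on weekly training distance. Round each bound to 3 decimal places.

(-2.159, -1.217)

df = n − 2 = 196 − 2 = 194.
t* = t_{0.025, 194} = 1.972268.
Margin = t* × SE = 1.972268 × 0.239 = 0.47137.
CI: -1.688 ± 0.47137 → (-2.159, -1.217).
With 95% confidence, each one-unit increase in weekly training distance is associated with a change of between -2.159 and -1.217 minutes in marathon finish time.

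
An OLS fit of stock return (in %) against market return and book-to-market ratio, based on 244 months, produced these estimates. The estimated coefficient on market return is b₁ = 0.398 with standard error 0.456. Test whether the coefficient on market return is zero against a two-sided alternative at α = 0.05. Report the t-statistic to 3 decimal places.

t = 0.873

H₀: β₁ = 0 vs H₁: β₁ ≠ 0.
t = (b₁ − β₁⁰)/SE = 0.398 / 0.456 = 0.873.
df = n − k − 1 = 244 − 2 − 1 = 241.
Two-sided p ≈ 0.3836, which is ≥ 0.05, so fail to reject H₀.
The data do not give significant evidence of an association between market return and stock return, after adjusting for the other predictors.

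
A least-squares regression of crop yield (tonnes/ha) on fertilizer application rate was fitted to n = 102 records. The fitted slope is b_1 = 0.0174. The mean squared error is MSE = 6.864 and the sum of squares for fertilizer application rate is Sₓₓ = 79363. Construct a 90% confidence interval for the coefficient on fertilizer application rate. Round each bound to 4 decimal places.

(0.0020, 0.0328)

SE(b_1) = √(MSE/Sₓₓ) = √(6.864/79363) = 0.00929993.
df = n − 2 = 100.
t* = t_{0.05, 100} = 1.660234.
Margin = t* × SE = 1.660234 × 0.00929993 = 0.015440.
CI: 0.0174 ± 0.015440 → (0.0020, 0.0328).
With 90% confidence, each one-unit increase in fertilizer application rate is associated with a change of between 0.0020 and 0.0328 tonnes/ha in crop yield.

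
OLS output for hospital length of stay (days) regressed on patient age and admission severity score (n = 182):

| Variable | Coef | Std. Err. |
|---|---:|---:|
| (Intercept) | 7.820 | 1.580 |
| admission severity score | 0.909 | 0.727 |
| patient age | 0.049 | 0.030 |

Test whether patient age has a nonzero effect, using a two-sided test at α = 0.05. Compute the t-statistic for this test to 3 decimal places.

Read off: b = 0.049, SE = 0.030 for patient age.
H₀: β₁ = 0 vs H₁: β₁ ≠ 0.
t = 0.049 / 0.030 = 1.633.
df = n − k − 1 = 182 − 2 − 1 = 179.
Two-sided p ≈ 0.1042, which is ≥ 0.05, so fail to reject H₀.
The data do not give significant evidence of an association between patient age and hospital length of stay, after adjusting for the other predictors.

t = 1.633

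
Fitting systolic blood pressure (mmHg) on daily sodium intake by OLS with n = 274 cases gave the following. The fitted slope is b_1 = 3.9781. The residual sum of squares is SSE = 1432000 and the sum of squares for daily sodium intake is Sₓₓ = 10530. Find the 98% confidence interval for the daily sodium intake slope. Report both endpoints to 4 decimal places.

(2.3234, 5.6328)

MSE = SSE/(n − 2) = 1432000/272 = 5264.71.
SE(b_1) = √(MSE/Sₓₓ) = √(5264.71/10530) = 0.707087.
df = n − 2 = 272.
t* = t_{0.01, 272} = 2.340135.
Margin = t* × SE = 2.340135 × 0.707087 = 1.654679.
CI: 3.9781 ± 1.654679 → (2.3234, 5.6328).
With 98% confidence, each one-unit increase in daily sodium intake is associated with a change of between 2.3234 and 5.6328 mmHg in systolic blood pressure.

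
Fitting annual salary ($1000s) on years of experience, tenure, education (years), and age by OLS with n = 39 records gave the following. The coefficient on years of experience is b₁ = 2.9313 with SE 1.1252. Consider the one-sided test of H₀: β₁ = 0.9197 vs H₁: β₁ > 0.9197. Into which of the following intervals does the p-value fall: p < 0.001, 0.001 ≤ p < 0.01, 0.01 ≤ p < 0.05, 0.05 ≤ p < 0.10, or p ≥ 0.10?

t = (2.9313 − 0.9197) / 1.1252 = 1.788.
df = n − k − 1 = 39 − 4 − 1 = 34.
One-sided p = P(T_{34} > t) ≈ 0.0414.
So 0.01 ≤ p < 0.05.

0.01 ≤ p < 0.05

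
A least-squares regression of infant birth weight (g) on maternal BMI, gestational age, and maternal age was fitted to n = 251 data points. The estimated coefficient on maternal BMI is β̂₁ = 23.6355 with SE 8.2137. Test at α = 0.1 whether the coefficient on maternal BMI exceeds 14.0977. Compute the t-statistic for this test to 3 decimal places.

H₀: β₁ = 14.0977 vs H₁: β₁ > 14.0977.
t = (β̂₁ − β₁⁰)/SE = (23.6355 − 14.0977) / 8.2137 = 1.161.
df = n − k − 1 = 251 − 3 − 1 = 247.
One-sided p ≈ 0.1233, which is ≥ 0.1, so fail to reject H₀.
The data do not give significant evidence that the true slope on maternal BMI exceeds 14.0977 g per unit, holding the other predictors fixed.

t = 1.161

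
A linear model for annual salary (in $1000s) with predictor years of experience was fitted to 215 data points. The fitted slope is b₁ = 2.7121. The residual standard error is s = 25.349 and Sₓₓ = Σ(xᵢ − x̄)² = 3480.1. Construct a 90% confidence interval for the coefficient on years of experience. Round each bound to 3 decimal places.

(2.002, 3.422)

SE(b₁) = s/√Sₓₓ = 25.349/√3480.1 = 0.4297.
df = n − 2 = 213.
t* = t_{0.05, 213} = 1.652039.
Margin = t* × SE = 1.652039 × 0.4297 = 0.70988.
CI: 2.7121 ± 0.70988 → (2.002, 3.422).
With 90% confidence, each one-unit increase in years of experience is associated with a change of between 2.002 and 3.422 $1000s in annual salary.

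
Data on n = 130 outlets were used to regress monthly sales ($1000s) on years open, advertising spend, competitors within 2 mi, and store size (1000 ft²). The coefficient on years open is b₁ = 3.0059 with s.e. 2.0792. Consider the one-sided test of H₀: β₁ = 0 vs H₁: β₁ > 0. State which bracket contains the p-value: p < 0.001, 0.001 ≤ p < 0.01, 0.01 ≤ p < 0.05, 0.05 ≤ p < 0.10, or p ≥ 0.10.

0.05 ≤ p < 0.10

t = 3.0059 / 2.0792 = 1.446.
df = n − k − 1 = 130 − 4 − 1 = 125.
One-sided p = P(T_{125} > t) ≈ 0.0754.
So 0.05 ≤ p < 0.10.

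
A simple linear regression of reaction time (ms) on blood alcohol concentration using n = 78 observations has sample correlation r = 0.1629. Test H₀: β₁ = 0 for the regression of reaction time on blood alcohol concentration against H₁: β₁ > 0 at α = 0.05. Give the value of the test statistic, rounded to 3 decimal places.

t = r·√(n − 2)/√(1 − r²) = 0.1629·√76/√0.973464 = 1.439.
df = n − 2 = 76.
One-sided p ≈ 0.0771, which is ≥ 0.05, so fail to reject H₀.
The data do not give significant evidence of a linear association between blood alcohol concentration and reaction time.

t = 1.439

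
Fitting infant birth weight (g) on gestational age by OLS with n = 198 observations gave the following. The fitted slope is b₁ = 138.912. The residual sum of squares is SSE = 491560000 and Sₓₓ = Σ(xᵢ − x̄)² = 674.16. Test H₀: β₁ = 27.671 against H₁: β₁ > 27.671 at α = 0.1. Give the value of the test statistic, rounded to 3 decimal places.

t = 1.824

MSE = SSE/(n − 2) = 491560000/196 = 2.50796e+06.
SE(b₁) = √(MSE/Sₓₓ) = √(2.50796e+06/674.16) = 60.9928.
t = (138.912 − 27.671) / 60.9928 = 1.824.
df = n − 2 = 196.
One-sided p ≈ 0.0348, which is < 0.1, so reject H₀.
There is evidence that the true slope on gestational age exceeds 27.671 g per unit.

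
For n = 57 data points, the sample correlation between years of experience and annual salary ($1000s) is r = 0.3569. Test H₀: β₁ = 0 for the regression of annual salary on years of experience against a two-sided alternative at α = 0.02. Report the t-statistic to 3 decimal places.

t = 2.833

t = r·√(n − 2)/√(1 − r²) = 0.3569·√55/√0.872622 = 2.833.
df = n − 2 = 55.
Two-sided p ≈ 0.0064, which is < 0.02, so reject H₀.
There is evidence of a linear association between years of experience and annual salary.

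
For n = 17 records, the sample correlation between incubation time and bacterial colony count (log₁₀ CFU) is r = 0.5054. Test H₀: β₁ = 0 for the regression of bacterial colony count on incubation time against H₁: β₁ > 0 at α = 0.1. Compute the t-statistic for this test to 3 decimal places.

t = 2.268

t = r·√(n − 2)/√(1 − r²) = 0.5054·√15/√0.744571 = 2.268.
df = n − 2 = 15.
One-sided p ≈ 0.0192, which is < 0.1, so reject H₀.
There is evidence of a linear association between incubation time and bacterial colony count.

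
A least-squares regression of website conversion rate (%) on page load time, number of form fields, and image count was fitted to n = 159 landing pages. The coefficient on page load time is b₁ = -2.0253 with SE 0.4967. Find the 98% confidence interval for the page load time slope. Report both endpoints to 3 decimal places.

(-3.193, -0.858)

df = n − k − 1 = 159 − 3 − 1 = 155.
t* = t_{0.01, 155} = 2.350646.
Margin = t* × SE = 2.350646 × 0.4967 = 1.16757.
CI: -2.0253 ± 1.16757 → (-3.193, -0.858).
With 98% confidence, each one-unit increase in page load time is associated with a change of between -3.193 and -0.858 % in website conversion rate, holding the other predictors fixed.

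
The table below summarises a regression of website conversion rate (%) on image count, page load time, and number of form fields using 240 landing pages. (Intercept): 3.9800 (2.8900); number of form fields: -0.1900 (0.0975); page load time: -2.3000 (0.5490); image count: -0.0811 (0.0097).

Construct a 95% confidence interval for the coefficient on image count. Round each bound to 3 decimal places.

(-0.100, -0.062)

Read off: b = -0.0811, SE = 0.0097 for image count.
df = n − k − 1 = 240 − 3 − 1 = 236.
t* = t_{0.025, 236} = 1.970067.
Margin = t* × SE = 1.970067 × 0.0097 = 0.01911.
CI: -0.0811 ± 0.01911 → (-0.100, -0.062).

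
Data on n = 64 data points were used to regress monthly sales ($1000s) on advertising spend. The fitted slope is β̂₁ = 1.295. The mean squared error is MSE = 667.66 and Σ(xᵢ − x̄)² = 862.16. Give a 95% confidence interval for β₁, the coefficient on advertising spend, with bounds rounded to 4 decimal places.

SE(β̂₁) = √(MSE/Sₓₓ) = √(667.66/862.16) = 0.880002.
df = n − 2 = 62.
t* = t_{0.025, 62} = 1.998972.
Margin = t* × SE = 1.998972 × 0.880002 = 1.759099.
CI: 1.295 ± 1.759099 → (-0.4641, 3.0541).
With 95% confidence, each one-unit increase in advertising spend is associated with a change of between -0.4641 and 3.0541 $1000s in monthly sales.

(-0.4641, 3.0541)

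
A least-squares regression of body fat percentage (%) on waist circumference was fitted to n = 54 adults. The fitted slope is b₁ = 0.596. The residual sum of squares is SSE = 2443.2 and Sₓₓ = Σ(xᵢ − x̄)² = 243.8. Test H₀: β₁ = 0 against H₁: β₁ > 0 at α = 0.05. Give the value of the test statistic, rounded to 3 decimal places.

MSE = SSE/(n − 2) = 2443.2/52 = 46.9846.
SE(b₁) = √(MSE/Sₓₓ) = √(46.9846/243.8) = 0.438996.
t = 0.596 / 0.438996 = 1.358.
df = n − 2 = 52.
One-sided p ≈ 0.0902, which is ≥ 0.05, so fail to reject H₀.
The data do not give significant evidence that the true slope on waist circumference is positive.

t = 1.358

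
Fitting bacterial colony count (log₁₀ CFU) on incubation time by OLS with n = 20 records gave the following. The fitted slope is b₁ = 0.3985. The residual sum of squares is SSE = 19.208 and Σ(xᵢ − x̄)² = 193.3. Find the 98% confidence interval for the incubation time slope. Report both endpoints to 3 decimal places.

MSE = SSE/(n − 2) = 19.208/18 = 1.06711.
SE(b₁) = √(MSE/Sₓₓ) = √(1.06711/193.3) = 0.0743.
df = n − 2 = 18.
t* = t_{0.01, 18} = 2.55238.
Margin = t* × SE = 2.55238 × 0.0743 = 0.18964.
CI: 0.3985 ± 0.18964 → (0.209, 0.588).
With 98% confidence, each one-unit increase in incubation time is associated with a change of between 0.209 and 0.588 log₁₀ CFU in bacterial colony count.

(0.209, 0.588)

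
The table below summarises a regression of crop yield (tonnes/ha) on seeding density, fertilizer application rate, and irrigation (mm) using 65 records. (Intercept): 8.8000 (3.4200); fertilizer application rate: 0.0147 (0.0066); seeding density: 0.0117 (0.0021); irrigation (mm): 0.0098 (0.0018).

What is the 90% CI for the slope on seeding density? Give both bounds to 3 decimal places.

Read off: b = 0.0117, SE = 0.0021 for seeding density.
df = n − k − 1 = 65 − 3 − 1 = 61.
t* = t_{0.05, 61} = 1.670219.
Margin = t* × SE = 1.670219 × 0.0021 = 0.00351.
CI: 0.0117 ± 0.00351 → (0.008, 0.015).

(0.008, 0.015)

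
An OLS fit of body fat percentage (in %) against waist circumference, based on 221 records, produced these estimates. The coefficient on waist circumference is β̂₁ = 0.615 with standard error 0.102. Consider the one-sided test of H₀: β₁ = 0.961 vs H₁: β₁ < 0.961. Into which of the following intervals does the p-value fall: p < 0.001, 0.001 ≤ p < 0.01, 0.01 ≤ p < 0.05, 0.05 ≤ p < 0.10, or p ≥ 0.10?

p < 0.001

t = (0.615 − 0.961) / 0.102 = -3.392.
df = n − 2 = 221 − 2 = 219.
One-sided p = P(T_{219} < t) ≈ 0.0004.
So p < 0.001.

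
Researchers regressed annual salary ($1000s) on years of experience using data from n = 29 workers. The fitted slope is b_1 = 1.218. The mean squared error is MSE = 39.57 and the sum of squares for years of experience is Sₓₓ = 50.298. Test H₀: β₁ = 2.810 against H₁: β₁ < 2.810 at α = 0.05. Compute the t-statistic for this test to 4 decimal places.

t = -1.7949

SE(b_1) = √(MSE/Sₓₓ) = √(39.57/50.298) = 0.886967.
t = (1.218 − 2.810) / 0.886967 = -1.7949.
df = n − 2 = 27.
One-sided p ≈ 0.0419, which is < 0.05, so reject H₀.
There is evidence that the true slope on years of experience is below 2.810 $1000s per unit.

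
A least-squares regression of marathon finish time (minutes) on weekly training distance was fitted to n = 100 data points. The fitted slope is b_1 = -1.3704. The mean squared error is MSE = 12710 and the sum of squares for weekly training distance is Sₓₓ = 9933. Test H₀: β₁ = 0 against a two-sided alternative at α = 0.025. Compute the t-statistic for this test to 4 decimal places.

t = -1.2115

SE(b_1) = √(MSE/Sₓₓ) = √(12710/9933) = 1.13118.
t = -1.3704 / 1.13118 = -1.2115.
df = n − 2 = 98.
Two-sided p ≈ 0.2286, which is ≥ 0.025, so fail to reject H₀.
The data do not give significant evidence of an association between weekly training distance and marathon finish time.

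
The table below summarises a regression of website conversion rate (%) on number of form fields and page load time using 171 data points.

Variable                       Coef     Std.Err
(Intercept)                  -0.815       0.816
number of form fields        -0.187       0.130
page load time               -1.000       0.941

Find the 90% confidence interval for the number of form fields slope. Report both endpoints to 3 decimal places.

Read off: b = -0.187, SE = 0.130 for number of form fields.
df = n − k − 1 = 171 − 2 − 1 = 168.
t* = t_{0.05, 168} = 1.653974.
Margin = t* × SE = 1.653974 × 0.130 = 0.21502.
CI: -0.187 ± 0.21502 → (-0.402, 0.028).

(-0.402, 0.028)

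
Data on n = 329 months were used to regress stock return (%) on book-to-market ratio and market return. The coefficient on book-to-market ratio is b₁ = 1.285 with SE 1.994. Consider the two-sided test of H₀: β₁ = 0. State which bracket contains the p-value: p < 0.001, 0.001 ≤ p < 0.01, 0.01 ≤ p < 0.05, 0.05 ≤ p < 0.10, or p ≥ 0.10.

p ≥ 0.10

t = 1.285 / 1.994 = 0.644.
df = n − k − 1 = 329 − 2 − 1 = 326.
Two-sided p = 2·P(T_{326} > |t|) ≈ 0.5197.
So p ≥ 0.10.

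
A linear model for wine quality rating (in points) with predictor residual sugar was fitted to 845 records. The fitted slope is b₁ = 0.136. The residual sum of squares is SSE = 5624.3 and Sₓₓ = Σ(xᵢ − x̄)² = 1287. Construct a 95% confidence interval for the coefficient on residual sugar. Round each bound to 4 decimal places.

(-0.0053, 0.2773)

MSE = SSE/(n − 2) = 5624.3/843 = 6.67177.
SE(b₁) = √(MSE/Sₓₓ) = √(6.67177/1287) = 0.0719998.
df = n − 2 = 843.
t* = t_{0.025, 843} = 1.962782.
Margin = t* × SE = 1.962782 × 0.0719998 = 0.141320.
CI: 0.136 ± 0.141320 → (-0.0053, 0.2773).
With 95% confidence, each one-unit increase in residual sugar is associated with a change of between -0.0053 and 0.2773 points in wine quality rating.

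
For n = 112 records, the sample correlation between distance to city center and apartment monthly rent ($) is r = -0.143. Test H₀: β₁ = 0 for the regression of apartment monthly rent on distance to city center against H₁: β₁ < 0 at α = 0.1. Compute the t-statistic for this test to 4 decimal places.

t = -1.5154

t = r·√(n − 2)/√(1 − r²) = -0.143·√110/√0.979551 = -1.5154.
df = n − 2 = 110.
One-sided p ≈ 0.0663, which is < 0.1, so reject H₀.
There is evidence of a linear association between distance to city center and apartment monthly rent.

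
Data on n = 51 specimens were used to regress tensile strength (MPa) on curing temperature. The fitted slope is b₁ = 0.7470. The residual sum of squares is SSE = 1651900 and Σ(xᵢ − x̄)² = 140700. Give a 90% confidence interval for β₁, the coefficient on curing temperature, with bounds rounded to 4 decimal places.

MSE = SSE/(n − 2) = 1651900/49 = 33712.2.
SE(b₁) = √(MSE/Sₓₓ) = √(33712.2/140700) = 0.489493.
df = n − 2 = 49.
t* = t_{0.05, 49} = 1.676551.
Margin = t* × SE = 1.676551 × 0.489493 = 0.820660.
CI: 0.7470 ± 0.820660 → (-0.0737, 1.5677).
With 90% confidence, each one-unit increase in curing temperature is associated with a change of between -0.0737 and 1.5677 MPa in tensile strength.

(-0.0737, 1.5677)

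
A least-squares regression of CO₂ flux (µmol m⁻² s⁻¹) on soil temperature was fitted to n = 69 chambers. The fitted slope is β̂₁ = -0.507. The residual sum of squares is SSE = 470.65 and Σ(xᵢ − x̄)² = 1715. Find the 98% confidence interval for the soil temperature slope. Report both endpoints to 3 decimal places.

MSE = SSE/(n − 2) = 470.65/67 = 7.02463.
SE(β̂₁) = √(MSE/Sₓₓ) = √(7.02463/1715) = 0.0639999.
df = n − 2 = 67.
t* = t_{0.01, 67} = 2.383302.
Margin = t* × SE = 2.383302 × 0.0639999 = 0.15253.
CI: -0.507 ± 0.15253 → (-0.660, -0.354).
With 98% confidence, each one-unit increase in soil temperature is associated with a change of between -0.660 and -0.354 µmol m⁻² s⁻¹ in CO₂ flux.

(-0.660, -0.354)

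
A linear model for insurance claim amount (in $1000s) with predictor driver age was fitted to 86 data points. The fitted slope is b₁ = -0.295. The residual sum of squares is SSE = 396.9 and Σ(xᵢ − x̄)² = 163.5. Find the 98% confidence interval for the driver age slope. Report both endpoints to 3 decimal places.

(-0.698, 0.108)

MSE = SSE/(n − 2) = 396.9/84 = 4.725.
SE(b₁) = √(MSE/Sₓₓ) = √(4.725/163.5) = 0.169997.
df = n − 2 = 84.
t* = t_{0.01, 84} = 2.371564.
Margin = t* × SE = 2.371564 × 0.169997 = 0.40316.
CI: -0.295 ± 0.40316 → (-0.698, 0.108).
With 98% confidence, each one-unit increase in driver age is associated with a change of between -0.698 and 0.108 $1000s in insurance claim amount.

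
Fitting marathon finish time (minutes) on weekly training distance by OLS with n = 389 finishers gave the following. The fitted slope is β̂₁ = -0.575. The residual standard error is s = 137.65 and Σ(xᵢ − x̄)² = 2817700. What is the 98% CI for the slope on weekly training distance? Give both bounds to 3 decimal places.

(-0.767, -0.383)

SE(β̂₁) = s/√Sₓₓ = 137.65/√2817700 = 0.0820028.
df = n − 2 = 387.
t* = t_{0.01, 387} = 2.336022.
Margin = t* × SE = 2.336022 × 0.0820028 = 0.19156.
CI: -0.575 ± 0.19156 → (-0.767, -0.383).
With 98% confidence, each one-unit increase in weekly training distance is associated with a change of between -0.767 and -0.383 minutes in marathon finish time.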